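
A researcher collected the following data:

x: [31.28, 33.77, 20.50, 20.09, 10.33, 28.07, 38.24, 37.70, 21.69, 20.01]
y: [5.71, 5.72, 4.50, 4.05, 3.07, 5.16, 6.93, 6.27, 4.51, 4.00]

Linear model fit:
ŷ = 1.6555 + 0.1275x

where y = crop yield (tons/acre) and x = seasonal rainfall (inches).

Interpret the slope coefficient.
For each additional inch of rainfall, predicted crop yield increases by approximately 0.1275 tons/acre.

β₁ = 0.1275 is the change in predicted crop yield (tons/acre) per additional inch of rainfall.

Interpretation:
- Rainfall up by 1 inch → predicted crop yield increases by 0.1275 tons/acre
- The effect is assumed constant over the observed range of x (linearity)

The intercept β₀ = 1.6555 is the predicted crop yield when rainfall = 0; since the smallest observed x is 10.33, this is an extrapolation and mainly anchors the line.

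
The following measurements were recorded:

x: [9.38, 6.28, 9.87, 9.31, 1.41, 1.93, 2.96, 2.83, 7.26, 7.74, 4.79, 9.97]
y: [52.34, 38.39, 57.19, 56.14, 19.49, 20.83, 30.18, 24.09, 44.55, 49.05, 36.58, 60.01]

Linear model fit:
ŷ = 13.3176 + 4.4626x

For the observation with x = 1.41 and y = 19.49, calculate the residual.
Residual = -0.1199

The residual is the difference between the actual value and the predicted value:

Residual = y - ŷ

Step 1: Calculate predicted value
ŷ = 13.3176 + 4.4626 × 1.41
ŷ = 19.6099

Step 2: Calculate residual
Residual = 19.49 - 19.6099
Residual = -0.1199

Interpretation: the model overestimates the actual value by 0.1199 at this point (negative residual → observation lies below the fitted line).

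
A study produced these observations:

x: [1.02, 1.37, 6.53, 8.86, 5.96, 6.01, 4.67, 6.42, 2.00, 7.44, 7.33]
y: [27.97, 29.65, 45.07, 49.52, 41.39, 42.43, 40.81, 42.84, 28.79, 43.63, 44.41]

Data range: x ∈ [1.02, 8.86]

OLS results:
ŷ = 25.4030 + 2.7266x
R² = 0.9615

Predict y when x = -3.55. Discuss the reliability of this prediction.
ŷ = 15.7236, but this is extrapolation (below the data range [1.02, 8.86]) and may be unreliable.

Prediction calculation:
ŷ = 25.4030 + 2.7266 × (-3.55)
ŷ = 15.7236

Reliability:
- Data range: x ∈ [1.02, 8.86]
- Prediction point: x = -3.55 is 4.57 units below the observed range → this is EXTRAPOLATION, not interpolation

Why that matters here:
- The linear relationship may not hold outside the observed range
- There are no observations near this x to validate the fitted line there

The R² = 0.9615 only validates the fit within [1.02, 8.86]; treat ŷ = 15.7236 with caution.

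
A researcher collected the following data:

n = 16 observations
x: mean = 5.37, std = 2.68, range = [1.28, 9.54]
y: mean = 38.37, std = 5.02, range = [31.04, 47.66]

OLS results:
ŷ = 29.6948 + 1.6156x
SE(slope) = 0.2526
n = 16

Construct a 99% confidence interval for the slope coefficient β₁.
The 99% CI for β₁ is (0.8637, 2.3675)

Confidence interval for the slope:

The 99% CI for β₁ is: β̂₁ ± t*(α/2, n-2) × SE(β̂₁)

Step 1: Find critical t-value
- Confidence level = 0.99
- Degrees of freedom = n - 2 = 16 - 2 = 14
- t*(α/2, 14) = 2.9768

Step 2: Calculate margin of error
Margin = 2.9768 × 0.2526 = 0.7519

Step 3: Construct interval
CI = 1.6156 ± 0.7519
CI = (0.8637, 2.3675)

Interpretation: each one-unit increase in x is associated with a change in mean y of between 0.8637 and 2.3675, with 99% confidence.
Since 0 is outside the interval, a two-sided test at α = 0.01 would reject H₀: β₁ = 0.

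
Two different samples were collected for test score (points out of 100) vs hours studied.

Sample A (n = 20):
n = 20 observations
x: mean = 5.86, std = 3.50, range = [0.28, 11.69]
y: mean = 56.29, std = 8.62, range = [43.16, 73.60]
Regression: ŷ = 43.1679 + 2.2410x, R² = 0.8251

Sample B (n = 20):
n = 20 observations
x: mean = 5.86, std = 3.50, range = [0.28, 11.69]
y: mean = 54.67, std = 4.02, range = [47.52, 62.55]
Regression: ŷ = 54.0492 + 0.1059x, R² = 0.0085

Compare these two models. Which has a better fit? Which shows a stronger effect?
Model A has the better fit (R² = 0.8251 vs 0.0085). Model A shows the stronger effect (|β₁| = 2.2410 vs 0.1059).

Model Comparison:

Fit — compare R²:
- Model A: R² = 0.8251 → 82.51% of variance in test score explained
- Model B: R² = 0.0085 → 0.85% of variance in test score explained
- 0.8251 > 0.0085 → Model A has the better fit

Which has the larger per-hour effect? (|β₁|)
- Model A: β₁ = 2.2410 → predicted test score rises 2.2410 points per additional hour of study time
- Model B: β₁ = 0.1059 → predicted test score rises 0.1059 points per additional hour of study time
- |2.2410| > |0.1059| → Model A shows the stronger marginal effect

Note: R² measures how tightly points cluster around the line; β₁ measures how steep the line is — they answer different questions.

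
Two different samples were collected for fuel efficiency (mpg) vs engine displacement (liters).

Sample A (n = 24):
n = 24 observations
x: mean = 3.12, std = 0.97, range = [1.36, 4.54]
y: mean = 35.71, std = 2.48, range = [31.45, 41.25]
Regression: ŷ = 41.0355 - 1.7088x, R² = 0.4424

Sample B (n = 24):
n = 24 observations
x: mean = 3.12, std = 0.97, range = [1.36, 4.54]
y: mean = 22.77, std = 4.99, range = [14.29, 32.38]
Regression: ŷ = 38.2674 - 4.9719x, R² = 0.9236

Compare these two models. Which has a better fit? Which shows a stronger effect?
Model B has the better fit (R² = 0.9236 vs 0.4424). Model B shows the stronger effect (|β₁| = 4.9719 vs 1.7088).

Model Comparison:

Fit — compare R²:
- Model A: R² = 0.4424 → 44.24% of variance in fuel efficiency explained
- Model B: R² = 0.9236 → 92.36% of variance in fuel efficiency explained
- 0.9236 > 0.4424 → Model B has the better fit

Which has the larger per-liter effect? (|β₁|)
- Model A: β₁ = -1.7088 → predicted fuel efficiency falls 1.7088 mpg per additional liter of engine displacement
- Model B: β₁ = -4.9719 → predicted fuel efficiency falls 4.9719 mpg per additional liter of engine displacement
- |-1.7088| < |-4.9719| → Model B shows the stronger marginal effect

Notes:
- The two samples could reflect different populations, time periods, or measurement quality.
- A steeper slope doesn't make a better model if the scatter around the line is large.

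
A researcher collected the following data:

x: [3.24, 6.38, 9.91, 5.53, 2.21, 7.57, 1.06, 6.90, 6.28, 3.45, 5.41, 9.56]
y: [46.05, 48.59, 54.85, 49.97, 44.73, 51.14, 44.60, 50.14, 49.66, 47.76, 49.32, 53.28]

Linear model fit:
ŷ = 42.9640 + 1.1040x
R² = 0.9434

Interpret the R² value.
The model explains 94.34% of the variance in y (R² = 0.9434), leaving 5.66% unexplained; the fit is strong.

R² (coefficient of determination) measures the proportion of variance in y explained by the regression model.

Here R² = 0.9434:
- Explained: 94.34% of the variation in y
- Unexplained (residual): 100% − 94.34% = 5.66%
- Rule of thumb (below 0.3 weak; 0.3 to below 0.7 moderate; 0.7 and above strong) → strong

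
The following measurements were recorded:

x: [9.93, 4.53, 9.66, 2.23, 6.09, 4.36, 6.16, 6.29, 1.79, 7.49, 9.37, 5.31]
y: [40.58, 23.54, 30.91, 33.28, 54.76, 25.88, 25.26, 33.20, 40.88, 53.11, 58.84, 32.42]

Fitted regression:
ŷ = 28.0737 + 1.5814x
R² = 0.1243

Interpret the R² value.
About 12.43% of the variability in y is accounted for by the regression on x (R² = 0.1243) — a weak linear fit.

R² (coefficient of determination) measures the proportion of variance in y explained by the regression model.

Here R² = 0.1243:
- Explained: 12.43% of the variation in y
- Unexplained (residual): 100% − 12.43% = 87.57%
- Rule of thumb (below 0.3 weak; 0.3 to below 0.7 moderate; 0.7 and above strong) → weak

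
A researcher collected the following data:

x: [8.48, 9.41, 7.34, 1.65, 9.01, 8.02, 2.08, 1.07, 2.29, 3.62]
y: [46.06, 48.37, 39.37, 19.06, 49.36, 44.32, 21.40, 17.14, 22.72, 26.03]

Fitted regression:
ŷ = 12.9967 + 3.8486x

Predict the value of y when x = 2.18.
ŷ = 21.3866

To predict y for x = 2.18, substitute into the regression equation:

ŷ = 12.9967 + 3.8486 × 2.18
ŷ = 12.9967 + 8.3899
ŷ = 21.3866

This is the fitted mean response at that x — an individual observation would come with a wider prediction interval.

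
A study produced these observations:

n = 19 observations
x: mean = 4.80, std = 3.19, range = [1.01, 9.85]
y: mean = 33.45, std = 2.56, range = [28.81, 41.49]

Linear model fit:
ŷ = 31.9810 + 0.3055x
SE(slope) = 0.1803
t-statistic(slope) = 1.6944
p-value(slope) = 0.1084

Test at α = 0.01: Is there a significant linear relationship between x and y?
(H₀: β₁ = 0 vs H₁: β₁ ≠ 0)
Fail to reject H₀: p-value = 0.1084 ≥ α = 0.01. The linear relationship is not significant at the 1% level.

Hypothesis test for the slope coefficient:

H₀: β₁ = 0 (no linear relationship)
H₁: β₁ ≠ 0 (linear relationship exists)

Test statistic: t = β̂₁ / SE(β̂₁) = 0.3055 / 0.1803 = 1.6944

The p-value (0.1084) is the probability, under H₀, of a t-statistic at least as extreme as |t| = 1.6944 (two-sided, df = n − 2 = 17).

Decision rule: reject H₀ if p-value < α.
p-value = 0.1084 ≥ α = 0.01 → fail to reject H₀.

There is not sufficient evidence at the 1% significance level to conclude that a linear relationship exists between x and y.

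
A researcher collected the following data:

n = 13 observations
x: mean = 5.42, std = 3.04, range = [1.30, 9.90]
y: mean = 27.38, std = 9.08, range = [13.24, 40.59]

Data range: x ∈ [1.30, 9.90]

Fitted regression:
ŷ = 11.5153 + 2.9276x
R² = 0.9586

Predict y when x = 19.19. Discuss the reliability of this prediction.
ŷ = 67.6959 (extrapolation — x = 19.19 lies outside [1.30, 9.90], so reliability is low).

Prediction calculation:
ŷ = 11.5153 + 2.9276 × 19.19
ŷ = 67.6959

Reliability:
- Data range: x ∈ [1.30, 9.90]
- Prediction point: x = 19.19 is 9.29 units above the observed range → this is EXTRAPOLATION, not interpolation

Why that matters here:
- The linear relationship may not hold outside the observed range
- Real relationships often flatten, saturate, or turn nonlinear at extremes
- R² describes fit only over the sampled x values; it says nothing about behaviour beyond them

A defensible statement: 'if the linear trend continued to x = 19.19, y would be about 67.6959' — the premise is untested.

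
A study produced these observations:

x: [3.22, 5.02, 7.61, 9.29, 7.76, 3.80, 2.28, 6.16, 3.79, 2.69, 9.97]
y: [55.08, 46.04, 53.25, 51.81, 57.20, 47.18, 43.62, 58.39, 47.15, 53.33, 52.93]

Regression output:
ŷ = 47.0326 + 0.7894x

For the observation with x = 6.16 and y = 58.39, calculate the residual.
Residual = 6.4947

The residual is the difference between the actual value and the predicted value:

Residual = y - ŷ

Step 1: Calculate predicted value
ŷ = 47.0326 + 0.7894 × 6.16
ŷ = 51.8953

Step 2: Calculate residual
Residual = 58.39 - 51.8953
Residual = 6.4947

Sign check: y > ŷ, so the point is above the line and the fit underestimates here.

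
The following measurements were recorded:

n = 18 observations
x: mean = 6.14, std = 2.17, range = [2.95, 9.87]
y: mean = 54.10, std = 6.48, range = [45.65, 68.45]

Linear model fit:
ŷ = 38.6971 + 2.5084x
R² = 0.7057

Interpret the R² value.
About 70.57% of the variability in y is accounted for by the regression on x (R² = 0.7057) — a strong linear fit.

R² = 1 − SS_res/SS_tot compares the residual scatter to the total scatter of y about its mean.

Here R² = 0.7057:
- Explained: 70.57% of the variation in y
- Unexplained (residual): 100% − 70.57% = 29.43%
- Rule of thumb (below 0.3 weak; 0.3 to below 0.7 moderate; 0.7 and above strong) → strong

Equivalently, for simple linear regression R² = r², so |r| = √0.7057 ≈ 0.8401.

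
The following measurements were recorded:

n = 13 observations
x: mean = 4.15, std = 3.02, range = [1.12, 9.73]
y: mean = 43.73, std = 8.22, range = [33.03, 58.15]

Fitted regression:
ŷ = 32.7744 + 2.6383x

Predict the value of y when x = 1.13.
ŷ = 35.7557

x = 1.13 lies inside the observed range [1.12, 9.73], so the fitted equation applies directly:

ŷ = 32.7744 + 2.6383 × 1.13
ŷ = 32.7744 + 2.9813
ŷ = 35.7557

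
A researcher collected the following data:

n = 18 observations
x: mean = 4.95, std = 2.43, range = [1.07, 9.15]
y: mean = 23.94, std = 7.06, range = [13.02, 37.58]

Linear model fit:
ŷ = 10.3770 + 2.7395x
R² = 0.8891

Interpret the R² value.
The model explains 88.91% of the variance in y (R² = 0.8891), leaving 11.09% unexplained; the fit is strong.

R² = 1 − SS_res/SS_tot compares the residual scatter to the total scatter of y about its mean.

Here R² = 0.8891:
- Explained: 88.91% of the variation in y
- Unexplained (residual): 100% − 88.91% = 11.09%
- Rule of thumb (below 0.3 weak; 0.3 to below 0.7 moderate; 0.7 and above strong) → strong

Note: R² never decreases when predictors are added, so it should not be used alone to compare models of different size.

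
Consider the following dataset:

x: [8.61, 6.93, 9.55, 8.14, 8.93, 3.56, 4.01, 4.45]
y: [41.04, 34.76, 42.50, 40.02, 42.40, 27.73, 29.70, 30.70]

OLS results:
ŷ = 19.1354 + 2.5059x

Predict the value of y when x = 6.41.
ŷ = 35.1982

To predict y for x = 6.41, substitute into the regression equation:

ŷ = 19.1354 + 2.5059 × 6.41
ŷ = 19.1354 + 16.0628
ŷ = 35.1982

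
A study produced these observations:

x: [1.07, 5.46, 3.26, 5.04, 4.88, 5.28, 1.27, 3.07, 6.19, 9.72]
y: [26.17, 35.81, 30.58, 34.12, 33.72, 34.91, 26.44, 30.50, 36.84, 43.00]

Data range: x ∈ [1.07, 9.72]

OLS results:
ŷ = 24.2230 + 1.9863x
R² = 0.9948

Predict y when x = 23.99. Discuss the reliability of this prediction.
ŷ = 71.8743 (extrapolation — x = 23.99 lies outside [1.07, 9.72], so reliability is low).

Prediction calculation:
ŷ = 24.2230 + 1.9863 × 23.99
ŷ = 71.8743

Reliability:
- Data range: x ∈ [1.07, 9.72]
- Prediction point: x = 23.99 is 14.27 units above the observed range → this is EXTRAPOLATION, not interpolation

Why that matters here:
- R² describes fit only over the sampled x values; it says nothing about behaviour beyond them
- There are no observations near this x to validate the fitted line there
- The linear relationship may not hold outside the observed range

Report the number if required, but flag clearly that it is an extrapolation.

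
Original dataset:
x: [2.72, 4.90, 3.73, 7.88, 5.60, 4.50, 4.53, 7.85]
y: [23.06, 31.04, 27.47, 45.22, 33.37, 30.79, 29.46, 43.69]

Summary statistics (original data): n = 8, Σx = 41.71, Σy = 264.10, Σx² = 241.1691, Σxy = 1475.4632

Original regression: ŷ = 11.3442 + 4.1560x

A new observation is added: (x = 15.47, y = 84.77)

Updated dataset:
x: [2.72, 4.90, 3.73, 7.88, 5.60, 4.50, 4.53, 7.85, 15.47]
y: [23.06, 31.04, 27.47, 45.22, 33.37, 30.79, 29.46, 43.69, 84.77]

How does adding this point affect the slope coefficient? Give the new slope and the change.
New slope β₁ = 4.8664 versus 4.1560 before: a change of +0.7104 (+17.1%).

x = 15.47 lies well outside the original x-range [2.72, 7.88] (x̄ ≈ 5.21), so this observation has high leverage and can move the slope substantially.

Step 1: Update the sums with the new point (n goes from 8 to 9)
Σx  = 41.71 + 15.47 = 57.18
Σy  = 264.10 + 84.77 = 348.87
Σx² = 241.1691 + 15.47² = 241.1691 + 239.3209 = 480.4900
Σxy = 1475.4632 + 15.47×84.77 = 1475.4632 + 1311.3919 = 2786.8551

Step 2: Recompute the slope with b₁ = (nΣxy − ΣxΣy) / (nΣx² − (Σx)²)
Numerator   = 9×2786.8551 − 57.18×348.87 = 25081.6959 − 19948.3866 = 5133.3093
Denominator = 9×480.4900 − 57.18² = 4324.4100 − 3269.5524 = 1054.8576
b₁(new) = 5133.3093 / 1054.8576 = 4.8664

(Same formula on the original sums: (8×1475.4632 − 41.71×264.10) / (8×241.1691 − 41.71²) = 788.0946 / 189.6287 = 4.1560, matching the given fit.)

Step 3: Change in slope
Δβ₁ = 4.8664 − 4.1560 = +0.7104
Relative change = +0.7104 / 4.1560 × 100% = +17.1%
→ the slope increases when the point is added.

A high-leverage point only changes the slope if it is off the original line; here y = 84.77 is above the original trend, so the slope increases.
In practice: refit with and without it and report both if conclusions differ; investigate whether it comes from the same population as the rest of the sample.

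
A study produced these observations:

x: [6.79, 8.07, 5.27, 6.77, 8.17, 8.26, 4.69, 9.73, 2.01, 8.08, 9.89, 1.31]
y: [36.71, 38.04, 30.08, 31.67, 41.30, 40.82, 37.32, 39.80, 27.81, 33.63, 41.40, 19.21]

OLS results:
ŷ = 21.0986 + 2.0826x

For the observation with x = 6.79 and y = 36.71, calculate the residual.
Residual = 1.4705

The residual is the difference between the actual value and the predicted value:

Residual = y - ŷ

Step 1: Calculate predicted value
ŷ = 21.0986 + 2.0826 × 6.79
ŷ = 35.2395

Step 2: Calculate residual
Residual = 36.71 - 35.2395
Residual = 1.4705

The residual is positive, so the observed y = 36.71 sits above the regression line (the line underestimates it by 1.4705).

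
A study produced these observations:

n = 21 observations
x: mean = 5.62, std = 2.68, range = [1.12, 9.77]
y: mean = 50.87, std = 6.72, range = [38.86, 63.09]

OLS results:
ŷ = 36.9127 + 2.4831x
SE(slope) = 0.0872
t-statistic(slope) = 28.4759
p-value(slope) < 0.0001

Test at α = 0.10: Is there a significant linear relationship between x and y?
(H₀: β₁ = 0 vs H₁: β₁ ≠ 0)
Reject H₀: p-value < 0.0001 < α = 0.10. The linear relationship is significant at the 10% level.

Hypothesis test for the slope coefficient:

H₀: β₁ = 0 (no linear relationship)
H₁: β₁ ≠ 0 (linear relationship exists)

Test statistic: t = β̂₁ / SE(β̂₁) = 2.4831 / 0.0872 = 28.4759

p < 0.0001: how often a slope estimate this far from 0 (in SE units) would arise by chance if β₁ were truly 0.

Decision rule: reject H₀ if p-value < α.
p-value < 0.0001 < α = 0.10 → reject H₀.

At α = 0.10 the data do provide convincing evidence of a nonzero slope.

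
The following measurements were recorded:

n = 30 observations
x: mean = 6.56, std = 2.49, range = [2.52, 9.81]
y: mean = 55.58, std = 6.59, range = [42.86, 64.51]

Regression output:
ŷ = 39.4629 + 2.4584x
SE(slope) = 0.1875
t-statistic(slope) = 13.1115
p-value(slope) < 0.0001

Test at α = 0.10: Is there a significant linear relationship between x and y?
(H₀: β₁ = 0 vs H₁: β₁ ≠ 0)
Reject H₀: p-value < 0.0001 < α = 0.10. The linear relationship is significant at the 10% level.

Hypothesis test for the slope coefficient:

H₀: β₁ = 0 (no linear relationship)
H₁: β₁ ≠ 0 (linear relationship exists)

Test statistic: t = β̂₁ / SE(β̂₁) = 2.4584 / 0.1875 = 13.1115

With df = 28, the two-sided p-value for |t| = 13.1115 is <0.0001.

Decision rule: reject H₀ if p-value < α.
p-value < 0.0001 < α = 0.10 → reject H₀.

At α = 0.10 the data do provide convincing evidence of a nonzero slope.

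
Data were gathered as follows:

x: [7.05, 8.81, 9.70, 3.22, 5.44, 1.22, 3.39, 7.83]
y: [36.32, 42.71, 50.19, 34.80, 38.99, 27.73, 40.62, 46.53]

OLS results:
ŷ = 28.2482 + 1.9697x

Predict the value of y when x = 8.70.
ŷ = 45.3846

x = 8.70 lies inside the observed range [1.22, 9.70], so the fitted equation applies directly:

ŷ = 28.2482 + 1.9697 × 8.70
ŷ = 28.2482 + 17.1364
ŷ = 45.3846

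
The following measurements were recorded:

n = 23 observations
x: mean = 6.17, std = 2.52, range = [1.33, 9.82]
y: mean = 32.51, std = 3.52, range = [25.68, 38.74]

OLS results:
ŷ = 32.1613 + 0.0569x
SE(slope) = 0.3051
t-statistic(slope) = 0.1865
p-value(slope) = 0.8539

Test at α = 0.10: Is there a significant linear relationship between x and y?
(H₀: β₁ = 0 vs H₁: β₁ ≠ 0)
Since p-value = 0.8539 ≥ α = 0.10, fail to reject H₀ — the slope is not significantly different from 0.

Hypothesis test for the slope coefficient:

H₀: β₁ = 0 (no linear relationship)
H₁: β₁ ≠ 0 (linear relationship exists)

Test statistic: t = β̂₁ / SE(β̂₁) = 0.0569 / 0.3051 = 0.1865

p = 0.8539: how often a slope estimate this far from 0 (in SE units) would arise by chance if β₁ were truly 0.

Decision rule: reject H₀ if p-value < α.
p-value = 0.8539 ≥ α = 0.10 → fail to reject H₀.

Conclusion: the linear association between x and y is not significant at the 10% level.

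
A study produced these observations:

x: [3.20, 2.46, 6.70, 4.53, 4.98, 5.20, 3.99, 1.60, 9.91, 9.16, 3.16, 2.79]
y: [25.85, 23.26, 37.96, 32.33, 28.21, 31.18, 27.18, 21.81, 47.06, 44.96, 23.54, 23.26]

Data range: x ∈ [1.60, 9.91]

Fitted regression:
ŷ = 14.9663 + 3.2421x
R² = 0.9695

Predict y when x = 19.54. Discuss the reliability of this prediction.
The equation gives ŷ = 78.3169; however x = 19.54 is 9.63 units above the observed range, so this extrapolated value should not be trusted.

Prediction calculation:
ŷ = 14.9663 + 3.2421 × 19.54
ŷ = 78.3169

Reliability:
- Data range: x ∈ [1.60, 9.91]
- Prediction point: x = 19.54 is 9.63 units above the observed range → this is EXTRAPOLATION, not interpolation

Why that matters here:
- The standard error of prediction grows with (x − x̄)², and x = 19.54 is far from x̄ = 4.81
- Real relationships often flatten, saturate, or turn nonlinear at extremes

Report the number if required, but flag clearly that it is an extrapolation.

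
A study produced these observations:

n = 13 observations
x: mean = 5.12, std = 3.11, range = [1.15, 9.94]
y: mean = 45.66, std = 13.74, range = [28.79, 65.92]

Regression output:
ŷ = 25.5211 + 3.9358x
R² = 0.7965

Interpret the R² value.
About 79.65% of the variability in y is accounted for by the regression on x (R² = 0.7965) — a strong linear fit.

The coefficient of determination R² is the fraction of the total variation in y that the fitted line accounts for.

Here R² = 0.7965:
- Explained: 79.65% of the variation in y
- Unexplained (residual): 100% − 79.65% = 20.35%
- Rule of thumb (below 0.3 weak; 0.3 to below 0.7 moderate; 0.7 and above strong) → strong

Note: R² says nothing about causation, and a high R² does not by itself mean the linear form is appropriate — check the residuals.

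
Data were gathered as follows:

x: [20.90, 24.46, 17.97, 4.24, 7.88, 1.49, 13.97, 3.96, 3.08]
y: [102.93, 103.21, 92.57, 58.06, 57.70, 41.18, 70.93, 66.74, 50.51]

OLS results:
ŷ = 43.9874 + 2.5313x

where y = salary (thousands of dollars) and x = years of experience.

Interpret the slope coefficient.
On average, salary is about 2.5313 thousand dollars higher for every extra year of experience.

β₁ = 2.5313 is the change in predicted salary (thousand dollars) per additional year of experience.

Interpretation:
- Experience up by 1 year → predicted salary increases by 2.5313 thousand dollars
- The effect is assumed constant over the observed range of x (linearity)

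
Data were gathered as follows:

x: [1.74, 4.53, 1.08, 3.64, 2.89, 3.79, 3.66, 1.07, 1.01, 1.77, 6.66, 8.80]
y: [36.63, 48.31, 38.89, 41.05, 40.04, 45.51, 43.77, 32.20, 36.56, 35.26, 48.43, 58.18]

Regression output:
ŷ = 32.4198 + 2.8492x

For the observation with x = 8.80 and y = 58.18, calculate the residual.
Residual = 0.6872

The residual is the difference between the actual value and the predicted value:

Residual = y - ŷ

Step 1: Calculate predicted value
ŷ = 32.4198 + 2.8492 × 8.80
ŷ = 57.4928

Step 2: Calculate residual
Residual = 58.18 - 57.4928
Residual = 0.6872

The residual is positive, so the observed y = 58.18 sits above the regression line (the line underestimates it by 0.6872).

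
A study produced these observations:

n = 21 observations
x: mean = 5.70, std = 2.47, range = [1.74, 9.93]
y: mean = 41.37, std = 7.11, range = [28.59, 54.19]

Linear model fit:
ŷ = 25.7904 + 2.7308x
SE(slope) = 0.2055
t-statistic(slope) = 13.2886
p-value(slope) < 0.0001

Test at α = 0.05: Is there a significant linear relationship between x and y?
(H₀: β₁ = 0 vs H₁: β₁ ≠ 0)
Reject H₀: p-value < 0.0001 < α = 0.05. The linear relationship is significant at the 5% level.

Hypothesis test for the slope coefficient:

H₀: β₁ = 0 (no linear relationship)
H₁: β₁ ≠ 0 (linear relationship exists)

Test statistic: t = β̂₁ / SE(β̂₁) = 2.7308 / 0.2055 = 13.2886

With df = 19, the two-sided p-value for |t| = 13.2886 is <0.0001.

Decision rule: reject H₀ if p-value < α.
p-value < 0.0001 < α = 0.05 → reject H₀.

There is sufficient evidence at the 5% significance level to conclude that a linear relationship exists between x and y.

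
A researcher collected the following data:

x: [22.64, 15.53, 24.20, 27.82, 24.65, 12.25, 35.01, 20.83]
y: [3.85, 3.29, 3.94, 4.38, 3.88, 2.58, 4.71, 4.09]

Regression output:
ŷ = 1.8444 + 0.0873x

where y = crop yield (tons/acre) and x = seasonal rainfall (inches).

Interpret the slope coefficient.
For each additional inch of rainfall, predicted crop yield increases by approximately 0.0873 tons/acre.

The slope β₁ = 0.0873 gives the rate at which the fitted crop yield changes with rainfall.

Interpretation:
- Rainfall up by 1 inch → predicted crop yield increases by 0.0873 tons/acre
- The effect is assumed constant over the observed range of x (linearity)

The intercept β₀ = 1.8444 is the predicted crop yield when rainfall = 0; since the smallest observed x is 12.25, this is an extrapolation and mainly anchors the line.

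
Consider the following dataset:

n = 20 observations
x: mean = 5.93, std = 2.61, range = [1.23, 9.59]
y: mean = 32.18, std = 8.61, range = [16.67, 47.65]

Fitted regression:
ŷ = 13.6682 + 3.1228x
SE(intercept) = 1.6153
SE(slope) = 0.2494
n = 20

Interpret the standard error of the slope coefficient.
The slope 3.1228 is pinned down to within about ±0.2494 (one SE) by these data — relative uncertainty 8.0%, i.e. precise.

SE(β̂₁) = 0.2494 says: if we drew many samples of n = 20 from the same population and refit each time, the fitted slopes would scatter with a standard deviation of roughly 0.2494 around the true β₁.

Relative precision:
- SE / |β̂₁| = 0.2494 / 3.1228 = 8.0%
- Rule of thumb (under 20%: precise; 20% to under 50%: moderately precise; 50% or more: imprecise) → precise

Link to interval estimation: a confidence interval for β₁ is β̂₁ ± t* × 0.2494, so SE sets the half-width per unit of t*.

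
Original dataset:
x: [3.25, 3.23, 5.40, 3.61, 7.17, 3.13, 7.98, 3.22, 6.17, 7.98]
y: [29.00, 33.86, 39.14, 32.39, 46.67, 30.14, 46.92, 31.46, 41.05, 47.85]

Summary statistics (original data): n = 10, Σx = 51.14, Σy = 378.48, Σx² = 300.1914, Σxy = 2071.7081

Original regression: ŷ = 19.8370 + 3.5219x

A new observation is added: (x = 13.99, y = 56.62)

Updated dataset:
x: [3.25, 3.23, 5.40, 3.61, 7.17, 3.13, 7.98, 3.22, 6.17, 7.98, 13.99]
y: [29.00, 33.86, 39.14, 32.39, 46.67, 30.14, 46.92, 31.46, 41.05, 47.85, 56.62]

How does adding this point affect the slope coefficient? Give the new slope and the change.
The slope changes from 3.5219 to 2.6082 (change of -0.9137, or -25.9%).

The new point has HIGH LEVERAGE: x = 13.99 is far from the original mean x̄ = 51.14/10 ≈ 5.11 (original range [3.13, 7.98]).

Step 1: Update the sums with the new point (n goes from 10 to 11)
Σx  = 51.14 + 13.99 = 65.13
Σy  = 378.48 + 56.62 = 435.10
Σx² = 300.1914 + 13.99² = 300.1914 + 195.7201 = 495.9115
Σxy = 2071.7081 + 13.99×56.62 = 2071.7081 + 792.1138 = 2863.8219

Step 2: Recompute the slope with b₁ = (nΣxy − ΣxΣy) / (nΣx² − (Σx)²)
Numerator   = 11×2863.8219 − 65.13×435.10 = 31502.0409 − 28338.0630 = 3163.9779
Denominator = 11×495.9115 − 65.13² = 5455.0265 − 4241.9169 = 1213.1096
b₁(new) = 3163.9779 / 1213.1096 = 2.6082

(Same formula on the original sums: (10×2071.7081 − 51.14×378.48) / (10×300.1914 − 51.14²) = 1361.6138 / 386.6144 = 3.5219, matching the given fit.)

Step 3: Change in slope
Δβ₁ = 2.6082 − 3.5219 = -0.9137
Relative change = -0.9137 / 3.5219 × 100% = -25.9%
→ the slope decreases when the point is added.

A high-leverage point only changes the slope if it is off the original line; here y = 56.62 is below the original trend, so the slope decreases.
In practice: examine leverage (hᵢ) and Cook's distance rather than deleting it automatically; investigate whether it comes from the same population as the rest of the sample.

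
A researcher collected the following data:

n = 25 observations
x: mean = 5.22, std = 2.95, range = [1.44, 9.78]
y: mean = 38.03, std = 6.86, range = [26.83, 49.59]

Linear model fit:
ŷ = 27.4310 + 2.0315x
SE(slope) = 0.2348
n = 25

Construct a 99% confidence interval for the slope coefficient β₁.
The 99% CI for β₁ is (1.3723, 2.6907)

Confidence interval for the slope:

The 99% CI for β₁ is: β̂₁ ± t*(α/2, n-2) × SE(β̂₁)

Step 1: Find critical t-value
- Confidence level = 0.99
- Degrees of freedom = n - 2 = 25 - 2 = 23
- t*(α/2, 23) = 2.8073

Step 2: Calculate margin of error
Margin = 2.8073 × 0.2348 = 0.6592

Step 3: Construct interval
CI = 2.0315 ± 0.6592
CI = (1.3723, 2.6907)

Interpretation: each one-unit increase in x is associated with a change in mean y of between 1.3723 and 2.6907, with 99% confidence.
The interval does not include 0, suggesting a significant linear relationship.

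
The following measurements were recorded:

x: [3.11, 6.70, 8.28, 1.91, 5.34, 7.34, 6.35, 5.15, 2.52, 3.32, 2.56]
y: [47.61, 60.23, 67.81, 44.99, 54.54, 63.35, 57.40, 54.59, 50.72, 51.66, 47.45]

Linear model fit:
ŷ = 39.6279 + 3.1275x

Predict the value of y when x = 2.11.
ŷ = 46.2269

Plug x = 2.11 into the fitted line:

ŷ = 39.6279 + 3.1275 × 2.11
ŷ = 39.6279 + 6.5990
ŷ = 46.2269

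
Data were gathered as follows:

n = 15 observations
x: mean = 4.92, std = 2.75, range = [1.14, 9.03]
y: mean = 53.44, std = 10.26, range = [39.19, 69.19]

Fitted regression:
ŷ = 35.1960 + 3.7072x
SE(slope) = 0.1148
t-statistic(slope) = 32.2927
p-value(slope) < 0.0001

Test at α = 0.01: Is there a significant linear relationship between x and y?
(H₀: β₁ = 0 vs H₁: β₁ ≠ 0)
p-value < 0.0001 < α = 0.01, so we reject H₀. The relationship is significant.

Hypothesis test for the slope coefficient:

H₀: β₁ = 0 (no linear relationship)
H₁: β₁ ≠ 0 (linear relationship exists)

Test statistic: t = β̂₁ / SE(β̂₁) = 3.7072 / 0.1148 = 32.2927

The p-value (<0.0001) is the probability, under H₀, of a t-statistic at least as extreme as |t| = 32.2927 (two-sided, df = n − 2 = 13).

Decision rule: reject H₀ if p-value < α.
p-value < 0.0001 < α = 0.01 → reject H₀.

Conclusion: the linear association between x and y is significant at the 1% level.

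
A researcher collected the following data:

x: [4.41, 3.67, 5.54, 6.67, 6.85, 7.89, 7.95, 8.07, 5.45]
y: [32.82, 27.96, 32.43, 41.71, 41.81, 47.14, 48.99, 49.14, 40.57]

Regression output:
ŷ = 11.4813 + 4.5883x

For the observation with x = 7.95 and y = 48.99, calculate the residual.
Residual = 1.0317

The residual is the difference between the actual value and the predicted value:

Residual = y - ŷ

Step 1: Calculate predicted value
ŷ = 11.4813 + 4.5883 × 7.95
ŷ = 47.9583

Step 2: Calculate residual
Residual = 48.99 - 47.9583
Residual = 1.0317

Interpretation: the model underestimates the actual value by 1.0317 at this point (positive residual → observation lies above the fitted line).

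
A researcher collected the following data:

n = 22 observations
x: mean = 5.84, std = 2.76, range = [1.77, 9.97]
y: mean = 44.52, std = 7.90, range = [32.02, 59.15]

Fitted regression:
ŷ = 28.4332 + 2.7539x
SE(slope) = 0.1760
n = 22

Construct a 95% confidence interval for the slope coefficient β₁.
The 95% CI for β₁ is (2.3868, 3.1210)

Confidence interval for the slope:

The 95% CI for β₁ is: β̂₁ ± t*(α/2, n-2) × SE(β̂₁)

Step 1: Find critical t-value
- Confidence level = 0.95
- Degrees of freedom = n - 2 = 22 - 2 = 20
- t*(α/2, 20) = 2.0860

Step 2: Calculate margin of error
Margin = 2.0860 × 0.1760 = 0.3671

Step 3: Construct interval
CI = 2.7539 ± 0.3671
CI = (2.3868, 3.1210)

Interpretation: intervals built this way capture the true β₁ in 95% of repeated samples; here the plausible range for the per-unit effect of x on y is 2.3868 to 3.1210.
The interval does not include 0, suggesting a significant linear relationship.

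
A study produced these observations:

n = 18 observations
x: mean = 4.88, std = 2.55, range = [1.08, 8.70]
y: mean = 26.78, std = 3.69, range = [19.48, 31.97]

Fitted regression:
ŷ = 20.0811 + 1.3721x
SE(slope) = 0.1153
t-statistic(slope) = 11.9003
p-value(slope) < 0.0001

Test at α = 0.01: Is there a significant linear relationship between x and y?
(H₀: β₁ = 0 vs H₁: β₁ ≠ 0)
p-value < 0.0001 < α = 0.01, so we reject H₀. The relationship is significant.

Hypothesis test for the slope coefficient:

H₀: β₁ = 0 (no linear relationship)
H₁: β₁ ≠ 0 (linear relationship exists)

Test statistic: t = β̂₁ / SE(β̂₁) = 1.3721 / 0.1153 = 11.9003

With df = 16, the two-sided p-value for |t| = 11.9003 is <0.0001.

Decision rule: reject H₀ if p-value < α.
p-value < 0.0001 < α = 0.01 → reject H₀.

Conclusion: the linear association between x and y is significant at the 1% level.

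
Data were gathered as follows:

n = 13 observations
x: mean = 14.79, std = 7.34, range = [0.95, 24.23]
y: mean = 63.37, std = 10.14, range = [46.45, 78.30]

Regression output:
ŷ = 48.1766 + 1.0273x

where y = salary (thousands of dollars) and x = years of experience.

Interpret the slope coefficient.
An increase of one year in experience is associated with a 1.0273 thousand dollars increase in predicted salary.

β₁ = 1.0273 is the change in predicted salary (thousand dollars) per additional year of experience.

Interpretation:
- Experience up by 1 year → predicted salary increases by 1.0273 thousand dollars
- The effect is assumed constant over the observed range of x (linearity)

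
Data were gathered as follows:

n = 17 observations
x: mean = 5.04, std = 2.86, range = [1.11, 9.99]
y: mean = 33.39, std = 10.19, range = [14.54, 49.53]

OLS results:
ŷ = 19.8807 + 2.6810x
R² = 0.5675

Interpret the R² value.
The model explains 56.75% of the variance in y (R² = 0.5675), leaving 43.25% unexplained; the fit is moderate.

The coefficient of determination R² is the fraction of the total variation in y that the fitted line accounts for.

Here R² = 0.5675:
- Explained: 56.75% of the variation in y
- Unexplained (residual): 100% − 56.75% = 43.25%
- Rule of thumb (below 0.3 weak; 0.3 to below 0.7 moderate; 0.7 and above strong) → moderate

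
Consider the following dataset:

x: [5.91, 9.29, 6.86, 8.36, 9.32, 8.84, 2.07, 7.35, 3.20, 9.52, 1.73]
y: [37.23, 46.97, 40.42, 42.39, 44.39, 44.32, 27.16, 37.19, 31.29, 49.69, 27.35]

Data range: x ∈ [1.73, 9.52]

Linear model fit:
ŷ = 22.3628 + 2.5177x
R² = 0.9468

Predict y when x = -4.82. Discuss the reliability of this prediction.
ŷ = 10.2275, but this is extrapolation (below the data range [1.73, 9.52]) and may be unreliable.

Prediction calculation:
ŷ = 22.3628 + 2.5177 × (-4.82)
ŷ = 10.2275

Reliability:
- Data range: x ∈ [1.73, 9.52]
- Prediction point: x = -4.82 is 6.55 units below the observed range → this is EXTRAPOLATION, not interpolation

Why that matters here:
- There are no observations near this x to validate the fitted line there
- The linear relationship may not hold outside the observed range
- Real relationships often flatten, saturate, or turn nonlinear at extremes

Report the number if required, but flag clearly that it is an extrapolation.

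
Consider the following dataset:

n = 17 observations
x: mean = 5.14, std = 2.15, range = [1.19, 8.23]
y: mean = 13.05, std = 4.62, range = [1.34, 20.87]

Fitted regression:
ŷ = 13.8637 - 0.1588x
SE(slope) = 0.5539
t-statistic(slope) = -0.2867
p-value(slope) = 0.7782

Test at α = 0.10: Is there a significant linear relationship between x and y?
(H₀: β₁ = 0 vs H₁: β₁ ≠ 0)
p-value = 0.7782 ≥ α = 0.10, so we fail to reject H₀. The relationship is not significant.

Hypothesis test for the slope coefficient:

H₀: β₁ = 0 (no linear relationship)
H₁: β₁ ≠ 0 (linear relationship exists)

Test statistic: t = β̂₁ / SE(β̂₁) = -0.1588 / 0.5539 = -0.2867

The p-value (0.7782) is the probability, under H₀, of a t-statistic at least as extreme as |t| = 0.2867 (two-sided, df = n − 2 = 15).

Decision rule: reject H₀ if p-value < α.
p-value = 0.7782 ≥ α = 0.10 → fail to reject H₀.

There is not sufficient evidence at the 10% significance level to conclude that a linear relationship exists between x and y.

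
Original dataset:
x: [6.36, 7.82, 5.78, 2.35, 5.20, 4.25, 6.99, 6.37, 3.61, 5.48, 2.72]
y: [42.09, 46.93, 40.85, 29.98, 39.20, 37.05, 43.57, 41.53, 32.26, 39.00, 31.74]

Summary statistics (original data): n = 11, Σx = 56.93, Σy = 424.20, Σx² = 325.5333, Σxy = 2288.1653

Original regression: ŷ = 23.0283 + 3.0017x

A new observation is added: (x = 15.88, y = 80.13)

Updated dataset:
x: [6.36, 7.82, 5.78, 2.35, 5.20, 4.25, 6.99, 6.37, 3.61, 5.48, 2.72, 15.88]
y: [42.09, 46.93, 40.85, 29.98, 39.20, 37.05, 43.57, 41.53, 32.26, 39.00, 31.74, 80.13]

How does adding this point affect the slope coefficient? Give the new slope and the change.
The slope changes from 3.0017 to 3.6828 (change of +0.6811, or +22.7%).

The new point has HIGH LEVERAGE: x = 15.88 is far from the original mean x̄ = 56.93/11 ≈ 5.18 (original range [2.35, 7.82]).

Step 1: Update the sums with the new point (n goes from 11 to 12)
Σx  = 56.93 + 15.88 = 72.81
Σy  = 424.20 + 80.13 = 504.33
Σx² = 325.5333 + 15.88² = 325.5333 + 252.1744 = 577.7077
Σxy = 2288.1653 + 15.88×80.13 = 2288.1653 + 1272.4644 = 3560.6297

Step 2: Recompute the slope with b₁ = (nΣxy − ΣxΣy) / (nΣx² − (Σx)²)
Numerator   = 12×3560.6297 − 72.81×504.33 = 42727.5564 − 36720.2673 = 6007.2891
Denominator = 12×577.7077 − 72.81² = 6932.4924 − 5301.2961 = 1631.1963
b₁(new) = 6007.2891 / 1631.1963 = 3.6828

(Same formula on the original sums: (11×2288.1653 − 56.93×424.20) / (11×325.5333 − 56.93²) = 1020.1123 / 339.8414 = 3.0017, matching the given fit.)

Step 3: Change in slope
Δβ₁ = 3.6828 − 3.0017 = +0.6811
Relative change = +0.6811 / 3.0017 × 100% = +22.7%
→ the slope increases when the point is added.

A high-leverage point only changes the slope if it is off the original line; here y = 80.13 is above the original trend, so the slope increases.
In practice: check such a point for data-entry or measurement error.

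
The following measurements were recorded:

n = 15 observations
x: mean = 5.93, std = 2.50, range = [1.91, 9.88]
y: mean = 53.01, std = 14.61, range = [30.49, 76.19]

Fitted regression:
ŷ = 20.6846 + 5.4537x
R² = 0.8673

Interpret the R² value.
The model explains 86.73% of the variance in y (R² = 0.8673), leaving 13.27% unexplained; the fit is strong.

R² (coefficient of determination) measures the proportion of variance in y explained by the regression model.

Here R² = 0.8673:
- Explained: 86.73% of the variation in y
- Unexplained (residual): 100% − 86.73% = 13.27%
- Rule of thumb (below 0.3 weak; 0.3 to below 0.7 moderate; 0.7 and above strong) → strong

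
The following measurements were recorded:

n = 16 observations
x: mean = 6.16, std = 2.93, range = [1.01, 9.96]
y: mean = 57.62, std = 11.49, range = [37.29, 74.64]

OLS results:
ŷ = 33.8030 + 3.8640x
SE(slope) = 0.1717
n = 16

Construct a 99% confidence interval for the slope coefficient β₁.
The 99% CI for β₁ is (3.3529, 4.3751)

Confidence interval for the slope:

The 99% CI for β₁ is: β̂₁ ± t*(α/2, n-2) × SE(β̂₁)

Step 1: Find critical t-value
- Confidence level = 0.99
- Degrees of freedom = n - 2 = 16 - 2 = 14
- t*(α/2, 14) = 2.9768

Step 2: Calculate margin of error
Margin = 2.9768 × 0.1717 = 0.5111

Step 3: Construct interval
CI = 3.8640 ± 0.5111
CI = (3.3529, 4.3751)

Interpretation: We are 99% confident that the true slope β₁ lies between 3.3529 and 4.3751.
Since 0 is outside the interval, a two-sided test at α = 0.01 would reject H₀: β₁ = 0.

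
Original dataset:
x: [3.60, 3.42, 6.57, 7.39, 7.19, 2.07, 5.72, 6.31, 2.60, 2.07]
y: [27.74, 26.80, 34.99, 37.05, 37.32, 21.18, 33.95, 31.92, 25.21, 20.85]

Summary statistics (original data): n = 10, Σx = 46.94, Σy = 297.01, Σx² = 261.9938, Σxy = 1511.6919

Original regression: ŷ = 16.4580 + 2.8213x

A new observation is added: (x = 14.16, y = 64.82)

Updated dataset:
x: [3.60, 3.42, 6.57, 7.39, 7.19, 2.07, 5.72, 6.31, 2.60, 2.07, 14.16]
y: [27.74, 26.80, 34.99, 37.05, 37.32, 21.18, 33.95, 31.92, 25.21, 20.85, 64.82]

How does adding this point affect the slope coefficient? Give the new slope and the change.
The slope changes from 2.8213 to 3.4093 (change of +0.5880, or +20.8%).

The new point has HIGH LEVERAGE: x = 14.16 is far from the original mean x̄ = 46.94/10 ≈ 4.69 (original range [2.07, 7.39]).

Step 1: Update the sums with the new point (n goes from 10 to 11)
Σx  = 46.94 + 14.16 = 61.10
Σy  = 297.01 + 64.82 = 361.83
Σx² = 261.9938 + 14.16² = 261.9938 + 200.5056 = 462.4994
Σxy = 1511.6919 + 14.16×64.82 = 1511.6919 + 917.8512 = 2429.5431

Step 2: Recompute the slope with b₁ = (nΣxy − ΣxΣy) / (nΣx² − (Σx)²)
Numerator   = 11×2429.5431 − 61.10×361.83 = 26724.9741 − 22107.8130 = 4617.1611
Denominator = 11×462.4994 − 61.10² = 5087.4934 − 3733.2100 = 1354.2834
b₁(new) = 4617.1611 / 1354.2834 = 3.4093

(Same formula on the original sums: (10×1511.6919 − 46.94×297.01) / (10×261.9938 − 46.94²) = 1175.2696 / 416.5744 = 2.8213, matching the given fit.)

Step 3: Change in slope
Δβ₁ = 3.4093 − 2.8213 = +0.5880
Relative change = +0.5880 / 2.8213 × 100% = +20.8%
→ the slope increases when the point is added.

A high-leverage point only changes the slope if it is off the original line; here y = 64.82 is above the original trend, so the slope increases.
In practice: investigate whether it comes from the same population as the rest of the sample.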